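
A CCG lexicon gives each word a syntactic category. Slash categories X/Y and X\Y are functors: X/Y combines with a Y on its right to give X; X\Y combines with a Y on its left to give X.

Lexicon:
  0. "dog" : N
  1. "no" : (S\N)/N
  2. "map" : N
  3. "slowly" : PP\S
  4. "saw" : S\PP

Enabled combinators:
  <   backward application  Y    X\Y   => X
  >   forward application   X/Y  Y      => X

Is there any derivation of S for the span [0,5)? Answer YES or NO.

[0,5] S   <
  [0,4] PP   <
    [0,3] S   <
      [0,1] "dog" : N
      [1,3] S\N   >
        [1,2] "no" : (S\N)/N
        [2,3] "map" : N
    [3,4] "slowly" : PP\S
  [4,5] "saw" : S\PP

YES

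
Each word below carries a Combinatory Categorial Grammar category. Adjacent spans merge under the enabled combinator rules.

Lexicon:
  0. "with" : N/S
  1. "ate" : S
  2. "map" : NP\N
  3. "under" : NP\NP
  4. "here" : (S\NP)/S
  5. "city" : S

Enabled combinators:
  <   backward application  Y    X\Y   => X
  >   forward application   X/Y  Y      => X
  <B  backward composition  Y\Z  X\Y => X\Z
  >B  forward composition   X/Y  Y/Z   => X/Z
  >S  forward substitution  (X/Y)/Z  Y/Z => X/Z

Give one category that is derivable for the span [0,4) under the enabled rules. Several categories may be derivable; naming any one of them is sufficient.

NP

[0,6] S   <
  [0,4] NP   <
    [0,2] N   >
      [0,1] "with" : N/S
      [1,2] "ate" : S
    [2,4] NP\N   <B
      [2,3] "map" : NP\N
      [3,4] "under" : NP\NP
  [4,6] S\NP   >
    [4,5] "here" : (S\NP)/S
    [5,6] "city" : S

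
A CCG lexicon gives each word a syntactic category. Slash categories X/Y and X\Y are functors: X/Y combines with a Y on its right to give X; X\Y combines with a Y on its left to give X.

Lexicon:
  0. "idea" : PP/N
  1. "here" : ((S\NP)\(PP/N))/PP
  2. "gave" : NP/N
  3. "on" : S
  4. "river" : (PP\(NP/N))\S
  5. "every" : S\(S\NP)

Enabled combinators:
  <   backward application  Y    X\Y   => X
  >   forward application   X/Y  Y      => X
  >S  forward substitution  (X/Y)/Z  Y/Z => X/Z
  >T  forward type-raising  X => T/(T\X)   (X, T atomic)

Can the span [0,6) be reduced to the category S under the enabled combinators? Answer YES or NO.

YES

[0,6] S   <
  [0,5] S\NP   <
    [0,1] "idea" : PP/N
    [1,5] (S\NP)\(PP/N)   >
      [1,2] "here" : ((S\NP)\(PP/N))/PP
      [2,5] PP   <
        [2,3] "gave" : NP/N
        [3,5] PP\(NP/N)   <
          [3,4] "on" : S
          [4,5] "river" : (PP\(NP/N))\S
  [5,6] "every" : S\(S\NP)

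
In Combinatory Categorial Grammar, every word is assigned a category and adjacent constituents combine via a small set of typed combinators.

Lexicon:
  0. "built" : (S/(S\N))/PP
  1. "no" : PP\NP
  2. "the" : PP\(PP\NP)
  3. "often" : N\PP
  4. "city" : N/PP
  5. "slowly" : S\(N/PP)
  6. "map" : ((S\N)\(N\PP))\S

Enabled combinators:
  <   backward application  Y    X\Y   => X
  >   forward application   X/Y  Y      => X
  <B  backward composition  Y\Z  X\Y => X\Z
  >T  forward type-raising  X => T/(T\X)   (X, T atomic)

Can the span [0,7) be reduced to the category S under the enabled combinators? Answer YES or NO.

[0,7] S   >
  [0,3] S/(S\N)   >
    [0,1] "built" : (S/(S\N))/PP
    [1,3] PP   <
      [1,2] "no" : PP\NP
      [2,3] "the" : PP\(PP\NP)
  [3,7] S\N   <
    [3,4] "often" : N\PP
    [4,7] (S\N)\(N\PP)   <
      [4,6] S   <
        [4,5] "city" : N/PP
        [5,6] "slowly" : S\(N/PP)
      [6,7] "map" : ((S\N)\(N\PP))\S

YES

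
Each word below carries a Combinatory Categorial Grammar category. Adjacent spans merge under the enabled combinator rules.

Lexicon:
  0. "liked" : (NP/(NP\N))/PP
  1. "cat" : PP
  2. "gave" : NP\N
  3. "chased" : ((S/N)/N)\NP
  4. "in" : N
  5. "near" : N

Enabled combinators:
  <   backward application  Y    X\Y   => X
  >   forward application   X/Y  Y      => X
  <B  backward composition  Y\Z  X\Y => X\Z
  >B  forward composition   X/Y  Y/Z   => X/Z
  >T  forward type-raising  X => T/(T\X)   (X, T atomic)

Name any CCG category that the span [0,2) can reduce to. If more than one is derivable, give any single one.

[0,6] S   >
  [0,5] S/N   >
    [0,4] (S/N)/N   <
      [0,3] NP   >
        [0,2] NP/(NP\N)   >
          [0,1] "liked" : (NP/(NP\N))/PP
          [1,2] "cat" : PP
        [2,3] "gave" : NP\N
      [3,4] "chased" : ((S/N)/N)\NP
    [4,5] "in" : N
  [5,6] "near" : N

NP/(NP\N)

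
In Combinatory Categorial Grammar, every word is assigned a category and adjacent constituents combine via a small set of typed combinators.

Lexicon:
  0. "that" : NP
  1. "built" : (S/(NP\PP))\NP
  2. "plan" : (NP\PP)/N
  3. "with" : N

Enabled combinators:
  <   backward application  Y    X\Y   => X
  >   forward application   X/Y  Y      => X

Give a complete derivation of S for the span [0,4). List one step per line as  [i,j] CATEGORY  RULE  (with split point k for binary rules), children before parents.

[0,1] NP  lex  "that"
[1,2] (S/(NP\PP))\NP  lex  "built"
[0,2] S/(NP\PP)  <  k=1
[2,3] (NP\PP)/N  lex  "plan"
[3,4] N  lex  "with"
[2,4] NP\PP  >  k=3
[0,4] S  >  k=2

[0,4] S   >
  [0,2] S/(NP\PP)   <
    [0,1] "that" : NP
    [1,2] "built" : (S/(NP\PP))\NP
  [2,4] NP\PP   >
    [2,3] "plan" : (NP\PP)/N
    [3,4] "with" : N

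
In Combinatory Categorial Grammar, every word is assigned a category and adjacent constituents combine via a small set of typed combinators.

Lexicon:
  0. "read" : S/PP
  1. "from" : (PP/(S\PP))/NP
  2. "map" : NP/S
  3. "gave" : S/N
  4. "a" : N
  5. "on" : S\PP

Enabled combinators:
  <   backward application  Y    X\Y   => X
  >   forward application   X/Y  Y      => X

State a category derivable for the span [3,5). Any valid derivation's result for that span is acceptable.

[0,6] S   >
  [0,1] "read" : S/PP
  [1,6] PP   >
    [1,5] PP/(S\PP)   >
      [1,2] "from" : (PP/(S\PP))/NP
      [2,5] NP   >
        [2,3] "map" : NP/S
        [3,5] S   >
          [3,4] "gave" : S/N
          [4,5] "a" : N
    [5,6] "on" : S\PP

S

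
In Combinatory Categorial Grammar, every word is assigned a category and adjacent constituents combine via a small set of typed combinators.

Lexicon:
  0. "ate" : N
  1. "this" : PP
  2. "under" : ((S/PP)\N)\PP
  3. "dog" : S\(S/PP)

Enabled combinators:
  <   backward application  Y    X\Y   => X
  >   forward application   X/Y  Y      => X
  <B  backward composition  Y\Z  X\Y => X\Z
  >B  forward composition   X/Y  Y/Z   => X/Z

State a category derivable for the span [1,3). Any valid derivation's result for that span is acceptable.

[0,4] S   <
  [0,3] S/PP   <
    [0,1] "ate" : N
    [1,3] (S/PP)\N   <
      [1,2] "this" : PP
      [2,3] "under" : ((S/PP)\N)\PP
  [3,4] "dog" : S\(S/PP)

(S/PP)\N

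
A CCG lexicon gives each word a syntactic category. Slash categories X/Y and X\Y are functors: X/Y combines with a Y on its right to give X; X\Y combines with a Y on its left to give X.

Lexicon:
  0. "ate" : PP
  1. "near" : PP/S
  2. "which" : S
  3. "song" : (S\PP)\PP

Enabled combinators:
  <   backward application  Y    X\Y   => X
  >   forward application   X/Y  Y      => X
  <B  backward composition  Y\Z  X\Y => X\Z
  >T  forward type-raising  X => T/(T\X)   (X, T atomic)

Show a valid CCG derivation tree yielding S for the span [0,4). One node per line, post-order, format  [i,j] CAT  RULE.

[0,1] PP  lex  "ate"
[1,2] PP/S  lex  "near"
[2,3] S  lex  "which"
[1,3] PP  >  k=2
[3,4] (S\PP)\PP  lex  "song"
[1,4] S\PP  <  k=3
[0,4] S  <  k=1

[0,4] S   <
  [0,1] "ate" : PP
  [1,4] S\PP   <
    [1,3] PP   >
      [1,2] "near" : PP/S
      [2,3] "which" : S
    [3,4] "song" : (S\PP)\PP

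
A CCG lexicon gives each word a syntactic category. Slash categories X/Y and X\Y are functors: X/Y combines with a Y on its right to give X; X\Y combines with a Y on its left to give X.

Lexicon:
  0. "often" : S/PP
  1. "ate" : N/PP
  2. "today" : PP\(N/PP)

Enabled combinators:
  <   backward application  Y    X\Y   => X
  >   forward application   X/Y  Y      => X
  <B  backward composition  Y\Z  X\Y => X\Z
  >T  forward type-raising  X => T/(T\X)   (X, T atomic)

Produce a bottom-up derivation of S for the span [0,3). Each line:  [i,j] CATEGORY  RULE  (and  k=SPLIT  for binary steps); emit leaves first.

[0,3] S   >
  [0,1] "often" : S/PP
  [1,3] PP   <
    [1,2] "ate" : N/PP
    [2,3] "today" : PP\(N/PP)

[0,1] S/PP  lex  "often"
[1,2] N/PP  lex  "ate"
[2,3] PP\(N/PP)  lex  "today"
[1,3] PP  <  k=2
[0,3] S  >  k=1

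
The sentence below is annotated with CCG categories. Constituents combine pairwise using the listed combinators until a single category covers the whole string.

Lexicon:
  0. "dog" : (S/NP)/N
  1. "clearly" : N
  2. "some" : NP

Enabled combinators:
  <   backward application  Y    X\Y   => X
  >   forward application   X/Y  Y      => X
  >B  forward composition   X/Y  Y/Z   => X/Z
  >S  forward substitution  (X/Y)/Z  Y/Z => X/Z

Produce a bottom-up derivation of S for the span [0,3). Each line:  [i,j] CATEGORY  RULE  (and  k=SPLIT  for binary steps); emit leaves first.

[0,1] (S/NP)/N  lex  "dog"
[1,2] N  lex  "clearly"
[0,2] S/NP  >  k=1
[2,3] NP  lex  "some"
[0,3] S  >  k=2

[0,3] S   >
  [0,2] S/NP   >
    [0,1] "dog" : (S/NP)/N
    [1,2] "clearly" : N
  [2,3] "some" : NP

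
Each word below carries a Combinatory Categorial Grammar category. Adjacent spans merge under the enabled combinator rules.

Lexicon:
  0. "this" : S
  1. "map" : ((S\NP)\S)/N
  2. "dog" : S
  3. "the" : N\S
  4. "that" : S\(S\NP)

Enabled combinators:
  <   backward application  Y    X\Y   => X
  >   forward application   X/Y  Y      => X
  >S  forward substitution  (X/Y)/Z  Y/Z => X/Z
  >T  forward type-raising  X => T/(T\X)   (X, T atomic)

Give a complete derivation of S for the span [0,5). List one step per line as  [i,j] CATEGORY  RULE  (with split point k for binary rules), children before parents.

[0,1] S  lex  "this"
[1,2] ((S\NP)\S)/N  lex  "map"
[2,3] S  lex  "dog"
[3,4] N\S  lex  "the"
[2,4] N  <  k=3
[1,4] (S\NP)\S  >  k=2
[0,4] S\NP  <  k=1
[4,5] S\(S\NP)  lex  "that"
[0,5] S  <  k=4

[0,5] S   <
  [0,4] S\NP   <
    [0,1] "this" : S
    [1,4] (S\NP)\S   >
      [1,2] "map" : ((S\NP)\S)/N
      [2,4] N   <
        [2,3] "dog" : S
        [3,4] "the" : N\S
  [4,5] "that" : S\(S\NP)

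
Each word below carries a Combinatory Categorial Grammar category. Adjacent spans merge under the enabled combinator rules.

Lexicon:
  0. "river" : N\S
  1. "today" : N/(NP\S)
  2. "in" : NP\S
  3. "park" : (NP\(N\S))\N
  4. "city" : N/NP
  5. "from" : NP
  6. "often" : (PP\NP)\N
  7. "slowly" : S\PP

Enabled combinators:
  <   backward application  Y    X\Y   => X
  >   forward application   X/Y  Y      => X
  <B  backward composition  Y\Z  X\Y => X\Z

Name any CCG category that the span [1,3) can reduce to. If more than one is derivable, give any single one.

[0,8] S   <
  [0,4] NP   <
    [0,1] "river" : N\S
    [1,4] NP\(N\S)   <
      [1,3] N   >
        [1,2] "today" : N/(NP\S)
        [2,3] "in" : NP\S
      [3,4] "park" : (NP\(N\S))\N
  [4,8] S\NP   <B
    [4,7] PP\NP   <
      [4,6] N   >
        [4,5] "city" : N/NP
        [5,6] "from" : NP
      [6,7] "often" : (PP\NP)\N
    [7,8] "slowly" : S\PP

N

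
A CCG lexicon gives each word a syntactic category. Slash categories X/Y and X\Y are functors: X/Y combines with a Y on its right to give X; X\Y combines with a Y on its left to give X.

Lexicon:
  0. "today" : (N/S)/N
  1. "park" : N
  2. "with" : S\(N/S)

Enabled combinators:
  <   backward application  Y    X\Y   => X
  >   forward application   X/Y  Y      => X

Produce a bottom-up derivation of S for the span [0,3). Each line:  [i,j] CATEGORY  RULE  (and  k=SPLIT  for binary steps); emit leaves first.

[0,3] S   <
  [0,2] N/S   >
    [0,1] "today" : (N/S)/N
    [1,2] "park" : N
  [2,3] "with" : S\(N/S)

[0,1] (N/S)/N  lex  "today"
[1,2] N  lex  "park"
[0,2] N/S  >  k=1
[2,3] S\(N/S)  lex  "with"
[0,3] S  <  k=2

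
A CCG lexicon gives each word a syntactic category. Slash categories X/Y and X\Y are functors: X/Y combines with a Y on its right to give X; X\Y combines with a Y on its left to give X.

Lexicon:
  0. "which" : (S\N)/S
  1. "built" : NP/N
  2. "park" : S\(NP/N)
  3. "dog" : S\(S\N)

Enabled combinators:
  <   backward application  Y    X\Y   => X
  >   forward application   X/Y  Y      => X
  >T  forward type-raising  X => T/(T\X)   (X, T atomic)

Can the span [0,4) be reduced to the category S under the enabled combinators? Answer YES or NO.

[0,4] S   <
  [0,3] S\N   >
    [0,1] "which" : (S\N)/S
    [1,3] S   <
      [1,2] "built" : NP/N
      [2,3] "park" : S\(NP/N)
  [3,4] "dog" : S\(S\N)

YES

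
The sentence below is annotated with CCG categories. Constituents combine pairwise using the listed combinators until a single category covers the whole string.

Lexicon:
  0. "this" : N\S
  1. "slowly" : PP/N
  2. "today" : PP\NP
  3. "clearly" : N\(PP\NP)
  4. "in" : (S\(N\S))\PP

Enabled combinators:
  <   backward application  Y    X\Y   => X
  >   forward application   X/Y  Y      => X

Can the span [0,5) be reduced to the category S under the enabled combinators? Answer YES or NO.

[0,5] S   <
  [0,1] "this" : N\S
  [1,5] S\(N\S)   <
    [1,4] PP   >
      [1,2] "slowly" : PP/N
      [2,4] N   <
        [2,3] "today" : PP\NP
        [3,4] "clearly" : N\(PP\NP)
    [4,5] "in" : (S\(N\S))\PP

YES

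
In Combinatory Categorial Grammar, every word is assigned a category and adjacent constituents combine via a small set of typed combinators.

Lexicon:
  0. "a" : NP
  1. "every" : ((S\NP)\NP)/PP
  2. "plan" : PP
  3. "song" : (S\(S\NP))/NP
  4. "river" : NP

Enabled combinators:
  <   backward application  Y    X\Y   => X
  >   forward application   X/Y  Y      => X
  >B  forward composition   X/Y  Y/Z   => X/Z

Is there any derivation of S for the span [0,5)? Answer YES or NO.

[0,5] S   <
  [0,3] S\NP   <
    [0,1] "a" : NP
    [1,3] (S\NP)\NP   >
      [1,2] "every" : ((S\NP)\NP)/PP
      [2,3] "plan" : PP
  [3,5] S\(S\NP)   >
    [3,4] "song" : (S\(S\NP))/NP
    [4,5] "river" : NP

YES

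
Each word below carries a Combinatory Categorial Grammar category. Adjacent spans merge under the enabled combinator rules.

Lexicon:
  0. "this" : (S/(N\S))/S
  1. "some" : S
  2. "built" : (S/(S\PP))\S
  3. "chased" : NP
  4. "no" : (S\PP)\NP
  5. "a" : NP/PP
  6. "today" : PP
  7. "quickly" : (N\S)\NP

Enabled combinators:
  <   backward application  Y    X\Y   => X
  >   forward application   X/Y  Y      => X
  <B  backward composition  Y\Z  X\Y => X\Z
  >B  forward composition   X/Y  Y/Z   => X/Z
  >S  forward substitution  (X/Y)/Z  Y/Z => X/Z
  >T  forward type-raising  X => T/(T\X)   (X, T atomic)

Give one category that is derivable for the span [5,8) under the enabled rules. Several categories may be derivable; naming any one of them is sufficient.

N\S

[0,8] S   >
  [0,5] S/(N\S)   >
    [0,1] "this" : (S/(N\S))/S
    [1,5] S   >
      [1,3] S/(S\PP)   <
        [1,2] "some" : S
        [2,3] "built" : (S/(S\PP))\S
      [3,5] S\PP   <
        [3,4] "chased" : NP
        [4,5] "no" : (S\PP)\NP
  [5,8] N\S   <
    [5,7] NP   >
      [5,6] "a" : NP/PP
      [6,7] "today" : PP
    [7,8] "quickly" : (N\S)\NP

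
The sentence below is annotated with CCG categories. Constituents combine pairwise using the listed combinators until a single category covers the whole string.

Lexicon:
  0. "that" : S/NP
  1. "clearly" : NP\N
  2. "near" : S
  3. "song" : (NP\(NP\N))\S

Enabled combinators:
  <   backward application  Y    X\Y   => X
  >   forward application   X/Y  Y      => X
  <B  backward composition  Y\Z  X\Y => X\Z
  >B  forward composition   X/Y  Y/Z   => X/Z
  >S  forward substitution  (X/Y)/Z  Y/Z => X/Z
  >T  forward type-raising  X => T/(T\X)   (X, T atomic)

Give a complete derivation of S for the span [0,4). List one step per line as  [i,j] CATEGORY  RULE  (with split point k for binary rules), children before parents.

[0,4] S   >
  [0,1] "that" : S/NP
  [1,4] NP   <
    [1,2] "clearly" : NP\N
    [2,4] NP\(NP\N)   <
      [2,3] "near" : S
      [3,4] "song" : (NP\(NP\N))\S

[0,1] S/NP  lex  "that"
[1,2] NP\N  lex  "clearly"
[2,3] S  lex  "near"
[3,4] (NP\(NP\N))\S  lex  "song"
[2,4] NP\(NP\N)  <  k=3
[1,4] NP  <  k=2
[0,4] S  >  k=1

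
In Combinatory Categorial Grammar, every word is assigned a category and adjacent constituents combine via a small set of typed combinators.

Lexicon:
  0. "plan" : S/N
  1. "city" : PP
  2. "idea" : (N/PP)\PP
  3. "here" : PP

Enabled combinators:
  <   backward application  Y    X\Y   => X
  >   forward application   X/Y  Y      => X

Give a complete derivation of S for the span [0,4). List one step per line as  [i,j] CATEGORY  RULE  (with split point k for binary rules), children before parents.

[0,1] S/N  lex  "plan"
[1,2] PP  lex  "city"
[2,3] (N/PP)\PP  lex  "idea"
[1,3] N/PP  <  k=2
[3,4] PP  lex  "here"
[1,4] N  >  k=3
[0,4] S  >  k=1

[0,4] S   >
  [0,1] "plan" : S/N
  [1,4] N   >
    [1,3] N/PP   <
      [1,2] "city" : PP
      [2,3] "idea" : (N/PP)\PP
    [3,4] "here" : PP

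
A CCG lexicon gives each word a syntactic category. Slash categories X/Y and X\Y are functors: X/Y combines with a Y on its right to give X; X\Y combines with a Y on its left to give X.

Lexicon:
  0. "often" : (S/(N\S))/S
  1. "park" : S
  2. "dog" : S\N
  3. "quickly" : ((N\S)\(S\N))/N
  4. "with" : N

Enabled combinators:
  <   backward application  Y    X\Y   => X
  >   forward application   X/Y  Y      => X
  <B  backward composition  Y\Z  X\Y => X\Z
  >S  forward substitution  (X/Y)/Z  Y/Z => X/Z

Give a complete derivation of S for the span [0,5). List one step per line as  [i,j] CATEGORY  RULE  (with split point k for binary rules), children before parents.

[0,1] (S/(N\S))/S  lex  "often"
[1,2] S  lex  "park"
[0,2] S/(N\S)  >  k=1
[2,3] S\N  lex  "dog"
[3,4] ((N\S)\(S\N))/N  lex  "quickly"
[4,5] N  lex  "with"
[3,5] (N\S)\(S\N)  >  k=4
[2,5] N\S  <  k=3
[0,5] S  >  k=2

[0,5] S   >
  [0,2] S/(N\S)   >
    [0,1] "often" : (S/(N\S))/S
    [1,2] "park" : S
  [2,5] N\S   <
    [2,3] "dog" : S\N
    [3,5] (N\S)\(S\N)   >
      [3,4] "quickly" : ((N\S)\(S\N))/N
      [4,5] "with" : N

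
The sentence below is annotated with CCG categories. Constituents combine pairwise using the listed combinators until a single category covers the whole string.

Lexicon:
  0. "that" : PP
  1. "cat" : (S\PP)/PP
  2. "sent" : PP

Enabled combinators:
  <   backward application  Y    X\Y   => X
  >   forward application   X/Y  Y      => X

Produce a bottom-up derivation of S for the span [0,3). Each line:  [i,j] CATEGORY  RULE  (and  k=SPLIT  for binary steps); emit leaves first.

[0,3] S   <
  [0,1] "that" : PP
  [1,3] S\PP   >
    [1,2] "cat" : (S\PP)/PP
    [2,3] "sent" : PP

[0,1] PP  lex  "that"
[1,2] (S\PP)/PP  lex  "cat"
[2,3] PP  lex  "sent"
[1,3] S\PP  >  k=2
[0,3] S  <  k=1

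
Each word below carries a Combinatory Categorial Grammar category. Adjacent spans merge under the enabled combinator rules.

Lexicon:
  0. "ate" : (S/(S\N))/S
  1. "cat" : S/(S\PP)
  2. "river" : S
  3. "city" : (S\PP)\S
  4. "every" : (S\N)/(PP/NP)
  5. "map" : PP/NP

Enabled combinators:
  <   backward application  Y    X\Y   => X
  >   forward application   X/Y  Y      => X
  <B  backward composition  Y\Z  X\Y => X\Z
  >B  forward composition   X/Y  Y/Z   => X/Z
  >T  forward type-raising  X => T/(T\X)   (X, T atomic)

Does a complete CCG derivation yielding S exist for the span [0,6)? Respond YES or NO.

[0,6] S   >
  [0,4] S/(S\N)   >
    [0,1] "ate" : (S/(S\N))/S
    [1,4] S   >
      [1,2] "cat" : S/(S\PP)
      [2,4] S\PP   <
        [2,3] "river" : S
        [3,4] "city" : (S\PP)\S
  [4,6] S\N   >
    [4,5] "every" : (S\N)/(PP/NP)
    [5,6] "map" : PP/NP

YES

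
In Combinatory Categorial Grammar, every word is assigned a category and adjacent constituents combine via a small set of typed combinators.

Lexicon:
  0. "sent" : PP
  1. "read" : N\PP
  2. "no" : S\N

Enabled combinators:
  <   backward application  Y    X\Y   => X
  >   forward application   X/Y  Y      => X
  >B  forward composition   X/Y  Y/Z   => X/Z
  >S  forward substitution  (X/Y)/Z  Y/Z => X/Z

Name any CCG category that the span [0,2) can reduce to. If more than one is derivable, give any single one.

N

[0,3] S   <
  [0,2] N   <
    [0,1] "sent" : PP
    [1,2] "read" : N\PP
  [2,3] "no" : S\N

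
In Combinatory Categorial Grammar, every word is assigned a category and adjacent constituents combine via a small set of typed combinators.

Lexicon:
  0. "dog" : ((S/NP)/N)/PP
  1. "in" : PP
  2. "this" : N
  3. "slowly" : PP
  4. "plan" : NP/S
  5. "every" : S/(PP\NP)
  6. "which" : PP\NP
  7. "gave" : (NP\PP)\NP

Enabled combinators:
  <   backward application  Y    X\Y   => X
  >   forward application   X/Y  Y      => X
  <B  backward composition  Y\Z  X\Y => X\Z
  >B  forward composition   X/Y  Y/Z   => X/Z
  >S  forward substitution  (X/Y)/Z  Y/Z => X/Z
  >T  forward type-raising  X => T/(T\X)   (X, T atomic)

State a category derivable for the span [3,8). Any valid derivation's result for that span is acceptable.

[0,8] S   >
  [0,3] S/NP   >
    [0,2] (S/NP)/N   >
      [0,1] "dog" : ((S/NP)/N)/PP
      [1,2] "in" : PP
    [2,3] "this" : N
  [3,8] NP   >
    [3,4] NP/(NP\PP)   >T
      [3,4] "slowly" : PP
    [4,8] NP\PP   <
      [4,7] NP   >
        [4,5] "plan" : NP/S
        [5,7] S   >
          [5,6] "every" : S/(PP\NP)
          [6,7] "which" : PP\NP
      [7,8] "gave" : (NP\PP)\NP

NP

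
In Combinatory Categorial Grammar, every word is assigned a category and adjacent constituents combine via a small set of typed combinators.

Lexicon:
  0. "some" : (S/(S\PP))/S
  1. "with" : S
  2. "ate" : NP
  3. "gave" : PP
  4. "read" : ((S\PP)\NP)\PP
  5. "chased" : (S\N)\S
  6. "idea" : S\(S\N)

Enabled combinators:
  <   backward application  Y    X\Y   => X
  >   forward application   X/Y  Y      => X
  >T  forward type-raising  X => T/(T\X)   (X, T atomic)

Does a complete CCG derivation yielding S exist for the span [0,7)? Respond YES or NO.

[0,7] S   <
  [0,6] S\N   <
    [0,5] S   >
      [0,2] S/(S\PP)   >
        [0,1] "some" : (S/(S\PP))/S
        [1,2] "with" : S
      [2,5] S\PP   <
        [2,3] "ate" : NP
        [3,5] (S\PP)\NP   <
          [3,4] "gave" : PP
          [4,5] "read" : ((S\PP)\NP)\PP
    [5,6] "chased" : (S\N)\S
  [6,7] "idea" : S\(S\N)

YES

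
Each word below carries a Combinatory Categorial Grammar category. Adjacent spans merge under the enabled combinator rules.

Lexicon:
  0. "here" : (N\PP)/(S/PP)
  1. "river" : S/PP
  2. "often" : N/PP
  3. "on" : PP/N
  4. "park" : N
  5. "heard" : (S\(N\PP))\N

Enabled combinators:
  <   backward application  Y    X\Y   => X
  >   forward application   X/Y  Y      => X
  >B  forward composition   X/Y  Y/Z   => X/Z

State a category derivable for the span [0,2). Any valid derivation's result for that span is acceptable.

[0,6] S   <
  [0,2] N\PP   >
    [0,1] "here" : (N\PP)/(S/PP)
    [1,2] "river" : S/PP
  [2,6] S\(N\PP)   <
    [2,5] N   >
      [2,3] "often" : N/PP
      [3,5] PP   >
        [3,4] "on" : PP/N
        [4,5] "park" : N
    [5,6] "heard" : (S\(N\PP))\N

N\PP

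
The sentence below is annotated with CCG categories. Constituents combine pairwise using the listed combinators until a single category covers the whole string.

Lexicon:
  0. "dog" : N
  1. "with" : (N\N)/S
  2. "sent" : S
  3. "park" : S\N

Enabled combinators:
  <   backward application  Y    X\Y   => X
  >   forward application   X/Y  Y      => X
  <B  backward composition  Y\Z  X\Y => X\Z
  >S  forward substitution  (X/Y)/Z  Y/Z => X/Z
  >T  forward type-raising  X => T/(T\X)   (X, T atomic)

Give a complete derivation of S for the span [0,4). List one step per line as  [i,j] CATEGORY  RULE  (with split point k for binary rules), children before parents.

[0,4] S   >
  [0,1] S/(S\N)   >T
    [0,1] "dog" : N
  [1,4] S\N   <B
    [1,3] N\N   >
      [1,2] "with" : (N\N)/S
      [2,3] "sent" : S
    [3,4] "park" : S\N

[0,1] N  lex  "dog"
[0,1] S/(S\N)  >T
[1,2] (N\N)/S  lex  "with"
[2,3] S  lex  "sent"
[1,3] N\N  >  k=2
[3,4] S\N  lex  "park"
[1,4] S\N  <B  k=3
[0,4] S  >  k=1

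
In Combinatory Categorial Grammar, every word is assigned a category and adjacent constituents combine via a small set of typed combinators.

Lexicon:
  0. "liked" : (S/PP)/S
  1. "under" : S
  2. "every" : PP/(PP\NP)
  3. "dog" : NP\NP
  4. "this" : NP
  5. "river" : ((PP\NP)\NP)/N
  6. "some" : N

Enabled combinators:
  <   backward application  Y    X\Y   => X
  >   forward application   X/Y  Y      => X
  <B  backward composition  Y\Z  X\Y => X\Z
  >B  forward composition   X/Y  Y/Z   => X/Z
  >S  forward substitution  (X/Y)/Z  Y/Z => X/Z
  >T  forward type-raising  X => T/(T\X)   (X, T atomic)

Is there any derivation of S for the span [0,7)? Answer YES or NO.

YES

[0,7] S   >
  [0,2] S/PP   >
    [0,1] "liked" : (S/PP)/S
    [1,2] "under" : S
  [2,7] PP   >
    [2,3] "every" : PP/(PP\NP)
    [3,7] PP\NP   <B
      [3,4] "dog" : NP\NP
      [4,7] PP\NP   <
        [4,5] "this" : NP
        [5,7] (PP\NP)\NP   >
          [5,6] "river" : ((PP\NP)\NP)/N
          [6,7] "some" : N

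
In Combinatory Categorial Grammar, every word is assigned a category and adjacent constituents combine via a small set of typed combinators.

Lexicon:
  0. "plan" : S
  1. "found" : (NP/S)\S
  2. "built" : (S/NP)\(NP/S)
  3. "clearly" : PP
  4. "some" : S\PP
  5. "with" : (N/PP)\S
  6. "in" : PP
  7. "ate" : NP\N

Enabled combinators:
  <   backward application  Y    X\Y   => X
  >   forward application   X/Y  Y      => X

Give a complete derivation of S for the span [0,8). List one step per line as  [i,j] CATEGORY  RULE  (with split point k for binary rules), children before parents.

[0,1] S  lex  "plan"
[1,2] (NP/S)\S  lex  "found"
[0,2] NP/S  <  k=1
[2,3] (S/NP)\(NP/S)  lex  "built"
[0,3] S/NP  <  k=2
[3,4] PP  lex  "clearly"
[4,5] S\PP  lex  "some"
[3,5] S  <  k=4
[5,6] (N/PP)\S  lex  "with"
[3,6] N/PP  <  k=5
[6,7] PP  lex  "in"
[3,7] N  >  k=6
[7,8] NP\N  lex  "ate"
[3,8] NP  <  k=7
[0,8] S  >  k=3

[0,8] S   >
  [0,3] S/NP   <
    [0,2] NP/S   <
      [0,1] "plan" : S
      [1,2] "found" : (NP/S)\S
    [2,3] "built" : (S/NP)\(NP/S)
  [3,8] NP   <
    [3,7] N   >
      [3,6] N/PP   <
        [3,5] S   <
          [3,4] "clearly" : PP
          [4,5] "some" : S\PP
        [5,6] "with" : (N/PP)\S
      [6,7] "in" : PP
    [7,8] "ate" : NP\N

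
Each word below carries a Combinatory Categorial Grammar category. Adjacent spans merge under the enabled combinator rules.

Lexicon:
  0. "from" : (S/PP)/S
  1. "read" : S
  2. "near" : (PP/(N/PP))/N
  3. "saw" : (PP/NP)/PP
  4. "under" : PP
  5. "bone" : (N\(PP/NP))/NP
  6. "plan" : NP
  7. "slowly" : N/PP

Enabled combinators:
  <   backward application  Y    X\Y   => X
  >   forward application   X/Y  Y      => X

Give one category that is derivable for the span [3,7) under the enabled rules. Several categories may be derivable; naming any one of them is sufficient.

N

[0,8] S   >
  [0,2] S/PP   >
    [0,1] "from" : (S/PP)/S
    [1,2] "read" : S
  [2,8] PP   >
    [2,7] PP/(N/PP)   >
      [2,3] "near" : (PP/(N/PP))/N
      [3,7] N   <
        [3,5] PP/NP   >
          [3,4] "saw" : (PP/NP)/PP
          [4,5] "under" : PP
        [5,7] N\(PP/NP)   >
          [5,6] "bone" : (N\(PP/NP))/NP
          [6,7] "plan" : NP
    [7,8] "slowly" : N/PP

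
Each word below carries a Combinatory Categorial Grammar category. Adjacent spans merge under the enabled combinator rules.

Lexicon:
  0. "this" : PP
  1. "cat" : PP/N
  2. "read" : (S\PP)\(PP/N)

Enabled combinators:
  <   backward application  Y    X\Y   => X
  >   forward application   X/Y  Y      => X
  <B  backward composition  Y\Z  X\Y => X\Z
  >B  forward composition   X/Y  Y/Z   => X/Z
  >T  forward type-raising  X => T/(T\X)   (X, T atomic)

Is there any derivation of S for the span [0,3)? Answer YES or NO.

[0,3] S   <
  [0,1] "this" : PP
  [1,3] S\PP   <
    [1,2] "cat" : PP/N
    [2,3] "read" : (S\PP)\(PP/N)

YES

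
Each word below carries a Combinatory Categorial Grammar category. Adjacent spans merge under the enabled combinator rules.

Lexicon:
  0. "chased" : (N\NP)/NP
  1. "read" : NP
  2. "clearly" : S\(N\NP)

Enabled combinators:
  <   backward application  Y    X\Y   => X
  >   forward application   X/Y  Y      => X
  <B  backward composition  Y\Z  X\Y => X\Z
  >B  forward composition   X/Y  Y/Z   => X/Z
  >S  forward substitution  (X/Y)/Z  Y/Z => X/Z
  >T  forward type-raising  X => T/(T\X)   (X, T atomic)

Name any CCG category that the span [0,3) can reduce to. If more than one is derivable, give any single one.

S

[0,3] S   <
  [0,2] N\NP   >
    [0,1] "chased" : (N\NP)/NP
    [1,2] "read" : NP
  [2,3] "clearly" : S\(N\NP)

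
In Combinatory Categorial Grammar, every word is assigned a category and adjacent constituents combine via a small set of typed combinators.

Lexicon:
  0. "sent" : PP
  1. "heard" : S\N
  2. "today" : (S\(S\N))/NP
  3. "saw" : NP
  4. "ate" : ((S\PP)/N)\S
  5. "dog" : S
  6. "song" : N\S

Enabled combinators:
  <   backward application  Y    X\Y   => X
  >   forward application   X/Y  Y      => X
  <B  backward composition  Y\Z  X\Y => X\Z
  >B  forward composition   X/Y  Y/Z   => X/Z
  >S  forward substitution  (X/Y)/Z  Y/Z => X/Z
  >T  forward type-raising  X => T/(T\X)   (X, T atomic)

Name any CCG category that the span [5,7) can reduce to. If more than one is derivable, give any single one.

[0,7] S   <
  [0,1] "sent" : PP
  [1,7] S\PP   >
    [1,5] (S\PP)/N   <
      [1,4] S   <
        [1,2] "heard" : S\N
        [2,4] S\(S\N)   >
          [2,3] "today" : (S\(S\N))/NP
          [3,4] "saw" : NP
      [4,5] "ate" : ((S\PP)/N)\S
    [5,7] N   >
      [5,6] N/(N\S)   >T
        [5,6] "dog" : S
      [6,7] "song" : N\S

N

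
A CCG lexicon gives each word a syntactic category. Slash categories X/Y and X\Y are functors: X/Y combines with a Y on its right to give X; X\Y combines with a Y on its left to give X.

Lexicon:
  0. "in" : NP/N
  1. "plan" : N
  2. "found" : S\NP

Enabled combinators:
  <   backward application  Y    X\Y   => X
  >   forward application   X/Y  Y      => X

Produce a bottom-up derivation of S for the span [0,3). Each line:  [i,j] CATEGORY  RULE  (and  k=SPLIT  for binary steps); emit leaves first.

[0,3] S   <
  [0,2] NP   >
    [0,1] "in" : NP/N
    [1,2] "plan" : N
  [2,3] "found" : S\NP

[0,1] NP/N  lex  "in"
[1,2] N  lex  "plan"
[0,2] NP  >  k=1
[2,3] S\NP  lex  "found"
[0,3] S  <  k=2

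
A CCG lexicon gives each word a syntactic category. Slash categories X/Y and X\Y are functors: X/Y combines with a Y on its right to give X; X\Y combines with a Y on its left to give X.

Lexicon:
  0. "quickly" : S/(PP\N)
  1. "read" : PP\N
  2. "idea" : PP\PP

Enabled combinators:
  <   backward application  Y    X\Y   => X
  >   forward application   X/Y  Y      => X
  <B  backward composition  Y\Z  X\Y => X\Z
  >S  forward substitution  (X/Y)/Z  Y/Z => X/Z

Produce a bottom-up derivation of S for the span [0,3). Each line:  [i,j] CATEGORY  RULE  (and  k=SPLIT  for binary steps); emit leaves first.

[0,1] S/(PP\N)  lex  "quickly"
[1,2] PP\N  lex  "read"
[2,3] PP\PP  lex  "idea"
[1,3] PP\N  <B  k=2
[0,3] S  >  k=1

[0,3] S   >
  [0,1] "quickly" : S/(PP\N)
  [1,3] PP\N   <B
    [1,2] "read" : PP\N
    [2,3] "idea" : PP\PP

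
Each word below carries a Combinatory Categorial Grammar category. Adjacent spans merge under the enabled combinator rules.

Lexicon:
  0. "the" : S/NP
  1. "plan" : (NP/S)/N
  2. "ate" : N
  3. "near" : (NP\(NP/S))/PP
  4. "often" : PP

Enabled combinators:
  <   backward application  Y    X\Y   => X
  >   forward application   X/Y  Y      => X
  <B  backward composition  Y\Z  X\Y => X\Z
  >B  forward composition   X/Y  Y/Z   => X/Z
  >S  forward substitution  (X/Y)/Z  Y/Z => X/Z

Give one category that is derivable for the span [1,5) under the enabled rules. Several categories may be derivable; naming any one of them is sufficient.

[0,5] S   >
  [0,1] "the" : S/NP
  [1,5] NP   <
    [1,3] NP/S   >
      [1,2] "plan" : (NP/S)/N
      [2,3] "ate" : N
    [3,5] NP\(NP/S)   >
      [3,4] "near" : (NP\(NP/S))/PP
      [4,5] "often" : PP

NP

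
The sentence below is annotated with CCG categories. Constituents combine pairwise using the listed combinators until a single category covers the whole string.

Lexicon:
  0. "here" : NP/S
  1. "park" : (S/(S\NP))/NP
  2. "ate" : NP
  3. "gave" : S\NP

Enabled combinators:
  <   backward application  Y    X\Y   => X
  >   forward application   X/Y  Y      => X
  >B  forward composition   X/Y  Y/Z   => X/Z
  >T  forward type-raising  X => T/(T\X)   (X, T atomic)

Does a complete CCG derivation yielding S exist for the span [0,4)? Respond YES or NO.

NP/S (S/(S\NP))/NP NP S\NP
CKY chart[0,4] = {N/(N\NP), NP, NP/(NP\NP), NP/(S\S), PP/(PP\NP), S/(S\NP)}; S ∉ chart

NO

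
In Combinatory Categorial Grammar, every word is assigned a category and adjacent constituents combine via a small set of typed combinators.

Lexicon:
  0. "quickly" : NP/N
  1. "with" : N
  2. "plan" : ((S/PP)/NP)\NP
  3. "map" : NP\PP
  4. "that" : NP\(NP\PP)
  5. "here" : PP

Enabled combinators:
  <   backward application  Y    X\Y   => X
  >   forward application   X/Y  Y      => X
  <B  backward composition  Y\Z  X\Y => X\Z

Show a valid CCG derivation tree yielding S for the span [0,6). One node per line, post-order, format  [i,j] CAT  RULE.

[0,6] S   >
  [0,5] S/PP   >
    [0,3] (S/PP)/NP   <
      [0,2] NP   >
        [0,1] "quickly" : NP/N
        [1,2] "with" : N
      [2,3] "plan" : ((S/PP)/NP)\NP
    [3,5] NP   <
      [3,4] "map" : NP\PP
      [4,5] "that" : NP\(NP\PP)
  [5,6] "here" : PP

[0,1] NP/N  lex  "quickly"
[1,2] N  lex  "with"
[0,2] NP  >  k=1
[2,3] ((S/PP)/NP)\NP  lex  "plan"
[0,3] (S/PP)/NP  <  k=2
[3,4] NP\PP  lex  "map"
[4,5] NP\(NP\PP)  lex  "that"
[3,5] NP  <  k=4
[0,5] S/PP  >  k=3
[5,6] PP  lex  "here"
[0,6] S  >  k=5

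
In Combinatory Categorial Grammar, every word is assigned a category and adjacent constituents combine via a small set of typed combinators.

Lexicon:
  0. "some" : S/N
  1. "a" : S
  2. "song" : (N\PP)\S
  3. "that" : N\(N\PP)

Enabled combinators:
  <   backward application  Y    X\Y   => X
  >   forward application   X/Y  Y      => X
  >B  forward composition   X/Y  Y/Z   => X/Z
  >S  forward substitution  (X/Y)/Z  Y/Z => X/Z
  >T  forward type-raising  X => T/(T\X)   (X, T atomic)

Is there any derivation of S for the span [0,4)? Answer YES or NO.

[0,4] S   >
  [0,1] "some" : S/N
  [1,4] N   <
    [1,3] N\PP   <
      [1,2] "a" : S
      [2,3] "song" : (N\PP)\S
    [3,4] "that" : N\(N\PP)

YES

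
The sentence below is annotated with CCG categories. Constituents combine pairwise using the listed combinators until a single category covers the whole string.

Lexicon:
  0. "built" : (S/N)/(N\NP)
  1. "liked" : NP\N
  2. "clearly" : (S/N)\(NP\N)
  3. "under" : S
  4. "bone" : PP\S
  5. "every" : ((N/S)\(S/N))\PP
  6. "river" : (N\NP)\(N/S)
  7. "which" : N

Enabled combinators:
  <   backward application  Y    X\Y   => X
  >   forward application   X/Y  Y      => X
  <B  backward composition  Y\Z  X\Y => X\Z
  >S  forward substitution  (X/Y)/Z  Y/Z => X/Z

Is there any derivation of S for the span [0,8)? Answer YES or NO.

[0,8] S   >
  [0,7] S/N   >
    [0,1] "built" : (S/N)/(N\NP)
    [1,7] N\NP   <
      [1,6] N/S   <
        [1,3] S/N   <
          [1,2] "liked" : NP\N
          [2,3] "clearly" : (S/N)\(NP\N)
        [3,6] (N/S)\(S/N)   <
          [3,5] PP   <
            [3,4] "under" : S
            [4,5] "bone" : PP\S
          [5,6] "every" : ((N/S)\(S/N))\PP
      [6,7] "river" : (N\NP)\(N/S)
  [7,8] "which" : N

YES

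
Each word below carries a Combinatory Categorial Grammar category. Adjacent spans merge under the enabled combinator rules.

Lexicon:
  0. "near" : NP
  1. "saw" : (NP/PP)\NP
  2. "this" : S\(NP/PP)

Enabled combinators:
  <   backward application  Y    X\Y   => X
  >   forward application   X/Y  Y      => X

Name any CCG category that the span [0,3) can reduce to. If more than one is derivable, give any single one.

[0,3] S   <
  [0,2] NP/PP   <
    [0,1] "near" : NP
    [1,2] "saw" : (NP/PP)\NP
  [2,3] "this" : S\(NP/PP)

S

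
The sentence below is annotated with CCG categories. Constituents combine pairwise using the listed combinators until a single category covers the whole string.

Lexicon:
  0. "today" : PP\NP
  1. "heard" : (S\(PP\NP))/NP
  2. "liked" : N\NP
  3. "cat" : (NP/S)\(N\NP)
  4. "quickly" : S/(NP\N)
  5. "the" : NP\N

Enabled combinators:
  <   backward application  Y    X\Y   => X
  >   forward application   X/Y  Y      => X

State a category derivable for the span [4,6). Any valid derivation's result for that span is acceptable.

S

[0,6] S   <
  [0,1] "today" : PP\NP
  [1,6] S\(PP\NP)   >
    [1,2] "heard" : (S\(PP\NP))/NP
    [2,6] NP   >
      [2,4] NP/S   <
        [2,3] "liked" : N\NP
        [3,4] "cat" : (NP/S)\(N\NP)
      [4,6] S   >
        [4,5] "quickly" : S/(NP\N)
        [5,6] "the" : NP\N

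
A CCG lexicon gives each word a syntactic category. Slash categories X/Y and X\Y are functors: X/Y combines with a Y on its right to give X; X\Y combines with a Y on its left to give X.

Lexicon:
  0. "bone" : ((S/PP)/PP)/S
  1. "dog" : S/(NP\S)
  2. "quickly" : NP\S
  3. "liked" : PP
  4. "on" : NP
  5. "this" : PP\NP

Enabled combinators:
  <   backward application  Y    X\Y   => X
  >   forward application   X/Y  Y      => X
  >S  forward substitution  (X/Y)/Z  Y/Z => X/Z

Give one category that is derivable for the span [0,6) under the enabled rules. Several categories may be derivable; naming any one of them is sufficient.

[0,6] S   >
  [0,4] S/PP   >
    [0,3] (S/PP)/PP   >
      [0,1] "bone" : ((S/PP)/PP)/S
      [1,3] S   >
        [1,2] "dog" : S/(NP\S)
        [2,3] "quickly" : NP\S
    [3,4] "liked" : PP
  [4,6] PP   <
    [4,5] "on" : NP
    [5,6] "this" : PP\NP

S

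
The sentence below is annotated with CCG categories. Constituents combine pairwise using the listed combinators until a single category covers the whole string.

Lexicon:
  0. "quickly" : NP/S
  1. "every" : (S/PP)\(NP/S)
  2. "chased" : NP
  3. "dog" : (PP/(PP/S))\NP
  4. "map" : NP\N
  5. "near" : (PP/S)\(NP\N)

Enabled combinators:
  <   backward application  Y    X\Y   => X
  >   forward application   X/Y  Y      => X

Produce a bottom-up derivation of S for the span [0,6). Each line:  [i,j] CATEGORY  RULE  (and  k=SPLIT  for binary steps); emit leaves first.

[0,6] S   >
  [0,2] S/PP   <
    [0,1] "quickly" : NP/S
    [1,2] "every" : (S/PP)\(NP/S)
  [2,6] PP   >
    [2,4] PP/(PP/S)   <
      [2,3] "chased" : NP
      [3,4] "dog" : (PP/(PP/S))\NP
    [4,6] PP/S   <
      [4,5] "map" : NP\N
      [5,6] "near" : (PP/S)\(NP\N)

[0,1] NP/S  lex  "quickly"
[1,2] (S/PP)\(NP/S)  lex  "every"
[0,2] S/PP  <  k=1
[2,3] NP  lex  "chased"
[3,4] (PP/(PP/S))\NP  lex  "dog"
[2,4] PP/(PP/S)  <  k=3
[4,5] NP\N  lex  "map"
[5,6] (PP/S)\(NP\N)  lex  "near"
[4,6] PP/S  <  k=5
[2,6] PP  >  k=4
[0,6] S  >  k=2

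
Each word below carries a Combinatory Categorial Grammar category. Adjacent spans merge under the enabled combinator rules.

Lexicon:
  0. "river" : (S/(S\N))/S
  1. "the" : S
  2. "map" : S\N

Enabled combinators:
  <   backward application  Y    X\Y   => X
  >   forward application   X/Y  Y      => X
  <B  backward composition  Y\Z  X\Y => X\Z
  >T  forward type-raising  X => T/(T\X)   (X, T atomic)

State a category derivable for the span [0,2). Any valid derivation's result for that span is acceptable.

S/(S\N)

[0,3] S   >
  [0,2] S/(S\N)   >
    [0,1] "river" : (S/(S\N))/S
    [1,2] "the" : S
  [2,3] "map" : S\N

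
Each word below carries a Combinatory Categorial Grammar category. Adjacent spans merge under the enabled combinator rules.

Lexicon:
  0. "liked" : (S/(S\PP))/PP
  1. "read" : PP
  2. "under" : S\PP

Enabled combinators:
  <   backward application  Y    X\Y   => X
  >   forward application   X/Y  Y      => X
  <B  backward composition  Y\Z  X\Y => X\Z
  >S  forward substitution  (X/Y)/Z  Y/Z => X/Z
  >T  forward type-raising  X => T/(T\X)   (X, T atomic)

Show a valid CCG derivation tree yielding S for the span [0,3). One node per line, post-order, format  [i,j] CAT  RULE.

[0,3] S   >
  [0,2] S/(S\PP)   >
    [0,1] "liked" : (S/(S\PP))/PP
    [1,2] "read" : PP
  [2,3] "under" : S\PP

[0,1] (S/(S\PP))/PP  lex  "liked"
[1,2] PP  lex  "read"
[0,2] S/(S\PP)  >  k=1
[2,3] S\PP  lex  "under"
[0,3] S  >  k=2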